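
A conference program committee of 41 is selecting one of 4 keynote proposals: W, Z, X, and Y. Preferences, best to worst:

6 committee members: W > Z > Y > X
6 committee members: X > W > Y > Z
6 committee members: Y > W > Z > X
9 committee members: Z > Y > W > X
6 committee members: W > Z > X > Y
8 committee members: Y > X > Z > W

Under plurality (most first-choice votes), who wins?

Y

First-place votes: W 12, Z 9, X 6, Y 14.
Y has the most first-place votes.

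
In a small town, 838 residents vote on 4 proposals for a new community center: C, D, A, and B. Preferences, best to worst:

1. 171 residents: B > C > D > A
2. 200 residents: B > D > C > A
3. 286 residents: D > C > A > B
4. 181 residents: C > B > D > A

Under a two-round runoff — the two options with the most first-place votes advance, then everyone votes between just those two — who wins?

B

Round 1 first-place votes: C 181, D 286, A 0, B 371.
B and D advance.
Runoff: B is preferred to D by 552 voters; D by 286.
B wins the runoff.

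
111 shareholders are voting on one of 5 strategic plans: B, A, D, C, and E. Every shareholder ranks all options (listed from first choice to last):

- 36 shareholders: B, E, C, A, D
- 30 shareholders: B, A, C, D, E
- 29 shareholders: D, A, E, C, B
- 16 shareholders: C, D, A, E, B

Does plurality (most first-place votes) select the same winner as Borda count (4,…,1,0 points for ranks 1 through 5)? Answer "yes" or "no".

yes

Plurality — first-place votes: B 66, A 0, D 29, C 16, E 0. Winner: B.
Borda — scores: B 264, A 245, D 194, C 225, E 182. Winner: B.
The two methods agree.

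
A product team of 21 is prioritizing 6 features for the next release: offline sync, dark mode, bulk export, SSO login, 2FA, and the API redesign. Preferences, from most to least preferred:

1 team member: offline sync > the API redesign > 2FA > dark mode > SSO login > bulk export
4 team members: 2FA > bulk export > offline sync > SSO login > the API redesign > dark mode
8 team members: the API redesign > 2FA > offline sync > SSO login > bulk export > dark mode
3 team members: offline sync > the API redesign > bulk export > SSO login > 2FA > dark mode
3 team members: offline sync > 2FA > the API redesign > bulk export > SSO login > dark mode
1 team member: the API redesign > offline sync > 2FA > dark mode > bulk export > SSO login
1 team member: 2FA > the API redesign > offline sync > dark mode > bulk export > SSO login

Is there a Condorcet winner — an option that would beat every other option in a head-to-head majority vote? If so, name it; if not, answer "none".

Checking pairwise contests:
2FA beats offline sync 13–8.
offline sync beats dark mode 21–0.
offline sync beats bulk export 17–4.
offline sync beats SSO login 21–0.
the API redesign beats 2FA 13–8.
offline sync beats the API redesign 11–10.
Every option loses at least one head-to-head, so there is no Condorcet winner.

none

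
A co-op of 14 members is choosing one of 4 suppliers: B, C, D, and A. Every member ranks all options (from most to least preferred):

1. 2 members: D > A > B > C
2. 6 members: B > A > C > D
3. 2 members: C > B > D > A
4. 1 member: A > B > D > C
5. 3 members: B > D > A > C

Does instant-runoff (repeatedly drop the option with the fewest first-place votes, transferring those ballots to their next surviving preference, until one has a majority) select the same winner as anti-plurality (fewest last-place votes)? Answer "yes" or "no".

Instant-runoff — R1 B 9, C 2, D 2, A 1 (B winner). Winner: B.
Anti-plurality — last-place votes: B 0, C 6, D 6, A 2. Winner: B.
The two methods agree.

yes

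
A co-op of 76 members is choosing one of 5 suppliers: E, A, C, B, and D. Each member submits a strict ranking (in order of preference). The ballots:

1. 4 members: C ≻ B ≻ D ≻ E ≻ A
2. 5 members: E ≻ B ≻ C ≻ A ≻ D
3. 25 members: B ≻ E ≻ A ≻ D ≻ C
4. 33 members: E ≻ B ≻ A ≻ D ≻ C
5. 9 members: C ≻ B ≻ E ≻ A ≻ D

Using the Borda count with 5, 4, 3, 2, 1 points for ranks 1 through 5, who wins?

E: 4·2 + 5·5 + 25·4 + 33·5 + 9·3 = 325
A: 4·1 + 5·2 + 25·3 + 33·3 + 9·2 = 206
C: 4·5 + 5·3 + 25·1 + 33·1 + 9·5 = 138
B: 4·4 + 5·4 + 25·5 + 33·4 + 9·4 = 329
D: 4·3 + 5·1 + 25·2 + 33·2 + 9·1 = 142
B has the highest Borda score (329).

B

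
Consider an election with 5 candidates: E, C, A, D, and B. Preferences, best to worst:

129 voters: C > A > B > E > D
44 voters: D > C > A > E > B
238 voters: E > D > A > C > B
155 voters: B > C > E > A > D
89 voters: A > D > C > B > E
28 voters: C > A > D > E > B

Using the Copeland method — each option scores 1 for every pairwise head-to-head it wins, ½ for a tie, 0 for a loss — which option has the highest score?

C

E: beats A and D; loses to C and B → score 2.
C: beats E, A, and B; loses to D → score 3.
A: beats D and B; loses to E and C → score 2.
D: beats C and B; loses to E and A → score 2.
B: beats E; loses to C, A, and D → score 1.
C has the best pairwise record.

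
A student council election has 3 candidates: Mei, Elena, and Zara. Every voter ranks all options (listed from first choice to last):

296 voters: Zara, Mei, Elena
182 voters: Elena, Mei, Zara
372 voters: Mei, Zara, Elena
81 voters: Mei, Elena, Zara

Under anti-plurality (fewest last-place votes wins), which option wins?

Mei

Last-place votes: Mei 0, Elena 668, Zara 263.
Mei is ranked last by the fewest voters, so Mei wins.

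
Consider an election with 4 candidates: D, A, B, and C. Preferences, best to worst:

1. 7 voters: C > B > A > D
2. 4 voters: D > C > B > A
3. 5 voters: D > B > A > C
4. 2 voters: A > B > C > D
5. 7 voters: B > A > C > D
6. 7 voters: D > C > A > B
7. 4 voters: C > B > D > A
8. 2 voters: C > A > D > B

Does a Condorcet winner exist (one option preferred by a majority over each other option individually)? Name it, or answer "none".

C vs D: 22–16 for C.
C vs A: 24–14 for C.
C vs B: 24–14 for C.
C beats every other option head-to-head.

C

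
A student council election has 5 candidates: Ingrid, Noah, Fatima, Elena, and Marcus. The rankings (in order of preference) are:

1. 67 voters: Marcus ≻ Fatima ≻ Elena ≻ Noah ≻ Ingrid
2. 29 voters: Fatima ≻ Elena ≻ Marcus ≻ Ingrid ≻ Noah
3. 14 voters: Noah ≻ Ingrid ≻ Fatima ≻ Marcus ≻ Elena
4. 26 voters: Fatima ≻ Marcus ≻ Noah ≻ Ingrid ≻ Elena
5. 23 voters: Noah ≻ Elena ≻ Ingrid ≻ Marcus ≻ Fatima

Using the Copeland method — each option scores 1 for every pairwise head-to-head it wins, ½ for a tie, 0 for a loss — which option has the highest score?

Ingrid: loses to Noah, Fatima, Elena, and Marcus → score 0.
Noah: beats Ingrid; loses to Fatima, Elena, and Marcus → score 1.
Fatima: beats Ingrid, Noah, and Elena; loses to Marcus → score 3.
Elena: beats Ingrid and Noah; loses to Fatima and Marcus → score 2.
Marcus: beats Ingrid, Noah, Fatima, and Elena → score 4.
Marcus has the best pairwise record.

Marcus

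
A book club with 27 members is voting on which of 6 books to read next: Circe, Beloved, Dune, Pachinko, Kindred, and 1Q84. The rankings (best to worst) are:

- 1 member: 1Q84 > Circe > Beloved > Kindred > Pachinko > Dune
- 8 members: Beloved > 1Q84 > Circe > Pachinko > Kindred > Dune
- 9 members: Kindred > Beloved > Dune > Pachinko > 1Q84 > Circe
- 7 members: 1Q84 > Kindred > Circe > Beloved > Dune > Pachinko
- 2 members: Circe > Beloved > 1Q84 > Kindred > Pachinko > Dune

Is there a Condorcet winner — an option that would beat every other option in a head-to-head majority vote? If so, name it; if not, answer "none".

Checking pairwise contests:
Beloved beats Circe 17–10.
Kindred beats Beloved 16–11.
Circe beats Dune 18–9.
Circe beats Pachinko 18–9.
1Q84 beats Kindred 18–9.
Beloved beats 1Q84 19–8.
Every option loses at least one head-to-head, so there is no Condorcet winner.

none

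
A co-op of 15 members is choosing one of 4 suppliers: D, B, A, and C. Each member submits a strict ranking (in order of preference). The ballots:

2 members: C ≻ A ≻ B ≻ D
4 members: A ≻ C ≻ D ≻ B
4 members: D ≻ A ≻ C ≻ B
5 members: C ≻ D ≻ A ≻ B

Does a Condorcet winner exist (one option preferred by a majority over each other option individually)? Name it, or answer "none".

Checking pairwise contests:
C beats D 11–4.
D beats B 13–2.
D beats A 9–6.
A beats C 8–7.
Every option loses at least one head-to-head, so there is no Condorcet winner.

none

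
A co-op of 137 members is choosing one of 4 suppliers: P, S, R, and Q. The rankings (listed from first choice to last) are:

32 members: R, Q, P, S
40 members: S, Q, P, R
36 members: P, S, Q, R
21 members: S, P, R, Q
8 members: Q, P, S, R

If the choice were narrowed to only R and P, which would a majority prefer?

P

Voters preferring R to P: 32; preferring P to R: 105.
P wins the head-to-head.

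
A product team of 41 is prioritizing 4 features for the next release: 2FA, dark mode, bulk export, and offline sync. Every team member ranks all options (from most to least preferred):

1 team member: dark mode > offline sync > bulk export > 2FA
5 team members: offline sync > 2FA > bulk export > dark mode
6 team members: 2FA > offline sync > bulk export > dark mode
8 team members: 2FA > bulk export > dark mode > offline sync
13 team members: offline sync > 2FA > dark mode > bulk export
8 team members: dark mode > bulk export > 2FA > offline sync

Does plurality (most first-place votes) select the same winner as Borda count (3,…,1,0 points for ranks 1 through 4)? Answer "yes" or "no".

Plurality — first-place votes: 2FA 14, dark mode 9, bulk export 0, offline sync 18. Winner: offline sync.
Borda — scores: 2FA 86, dark mode 48, bulk export 44, offline sync 68. Winner: 2FA.
The two methods disagree.

no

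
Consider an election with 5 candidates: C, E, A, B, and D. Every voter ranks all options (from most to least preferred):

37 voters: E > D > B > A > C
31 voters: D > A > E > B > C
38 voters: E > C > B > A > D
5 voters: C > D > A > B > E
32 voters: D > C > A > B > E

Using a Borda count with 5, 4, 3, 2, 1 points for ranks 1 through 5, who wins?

D

C: 37·1 + 31·1 + 38·4 + 5·5 + 32·4 = 373
E: 37·5 + 31·3 + 38·5 + 5·1 + 32·1 = 505
A: 37·2 + 31·4 + 38·2 + 5·3 + 32·3 = 385
B: 37·3 + 31·2 + 38·3 + 5·2 + 32·2 = 361
D: 37·4 + 31·5 + 38·1 + 5·4 + 32·5 = 521
D has the highest Borda score (521).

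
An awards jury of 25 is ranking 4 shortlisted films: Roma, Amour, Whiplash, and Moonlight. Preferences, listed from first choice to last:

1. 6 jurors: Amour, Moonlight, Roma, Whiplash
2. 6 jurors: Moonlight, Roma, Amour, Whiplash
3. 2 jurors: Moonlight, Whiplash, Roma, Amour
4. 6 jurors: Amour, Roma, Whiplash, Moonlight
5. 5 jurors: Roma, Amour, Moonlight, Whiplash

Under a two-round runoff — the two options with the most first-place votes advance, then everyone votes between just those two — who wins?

Round 1 first-place votes: Roma 5, Amour 12, Whiplash 0, Moonlight 8.
Amour and Moonlight advance.
Runoff: Amour is preferred to Moonlight by 17 voters; Moonlight by 8.
Amour wins the runoff.

Amour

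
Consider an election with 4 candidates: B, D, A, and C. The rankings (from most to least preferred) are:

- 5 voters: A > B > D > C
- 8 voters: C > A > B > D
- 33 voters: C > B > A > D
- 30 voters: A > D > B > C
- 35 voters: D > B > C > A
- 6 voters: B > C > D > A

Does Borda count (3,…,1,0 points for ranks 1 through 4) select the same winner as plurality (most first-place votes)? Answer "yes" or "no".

Borda — scores: B 202, D 176, A 154, C 170. Winner: B.
Plurality — first-place votes: B 6, D 35, A 35, C 41. Winner: C.
The two methods disagree.

no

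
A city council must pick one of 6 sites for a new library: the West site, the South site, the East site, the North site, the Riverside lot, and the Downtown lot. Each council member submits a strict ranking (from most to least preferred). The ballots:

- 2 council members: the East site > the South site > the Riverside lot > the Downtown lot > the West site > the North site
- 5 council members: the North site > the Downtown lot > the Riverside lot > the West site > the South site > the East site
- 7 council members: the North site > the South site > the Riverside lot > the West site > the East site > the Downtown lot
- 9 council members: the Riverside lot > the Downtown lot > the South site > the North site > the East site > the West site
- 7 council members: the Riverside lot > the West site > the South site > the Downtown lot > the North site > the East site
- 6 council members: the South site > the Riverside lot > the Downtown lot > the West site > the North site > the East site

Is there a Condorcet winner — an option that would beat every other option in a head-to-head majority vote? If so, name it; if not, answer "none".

the Riverside lot vs the West site: 36–0 for the Riverside lot.
the Riverside lot vs the South site: 21–15 for the Riverside lot.
the Riverside lot vs the East site: 34–2 for the Riverside lot.
the Riverside lot vs the North site: 24–12 for the Riverside lot.
the Riverside lot vs the Downtown lot: 31–5 for the Riverside lot.
the Riverside lot beats every other option head-to-head.

the Riverside lot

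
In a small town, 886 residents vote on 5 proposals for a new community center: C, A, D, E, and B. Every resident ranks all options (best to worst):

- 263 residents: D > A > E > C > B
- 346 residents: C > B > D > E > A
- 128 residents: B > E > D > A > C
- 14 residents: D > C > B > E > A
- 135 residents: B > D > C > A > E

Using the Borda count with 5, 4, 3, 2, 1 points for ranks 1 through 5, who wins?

C: 263·2 + 346·5 + 128·1 + 14·4 + 135·3 = 2845
A: 263·4 + 346·1 + 128·2 + 14·1 + 135·2 = 1938
D: 263·5 + 346·3 + 128·3 + 14·5 + 135·4 = 3347
E: 263·3 + 346·2 + 128·4 + 14·2 + 135·1 = 2156
B: 263·1 + 346·4 + 128·5 + 14·3 + 135·5 = 3004
D has the highest Borda score (3347).

D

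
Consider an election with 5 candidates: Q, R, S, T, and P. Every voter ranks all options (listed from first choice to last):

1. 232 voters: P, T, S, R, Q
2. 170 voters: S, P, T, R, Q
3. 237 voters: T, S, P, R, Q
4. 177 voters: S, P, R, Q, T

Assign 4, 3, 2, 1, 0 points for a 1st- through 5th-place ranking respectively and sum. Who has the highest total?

Q: 232·0 + 170·0 + 237·0 + 177·1 = 177
R: 232·1 + 170·1 + 237·1 + 177·2 = 993
S: 232·2 + 170·4 + 237·3 + 177·4 = 2563
T: 232·3 + 170·2 + 237·4 + 177·0 = 1984
P: 232·4 + 170·3 + 237·2 + 177·3 = 2443
S has the highest Borda score (2563).

S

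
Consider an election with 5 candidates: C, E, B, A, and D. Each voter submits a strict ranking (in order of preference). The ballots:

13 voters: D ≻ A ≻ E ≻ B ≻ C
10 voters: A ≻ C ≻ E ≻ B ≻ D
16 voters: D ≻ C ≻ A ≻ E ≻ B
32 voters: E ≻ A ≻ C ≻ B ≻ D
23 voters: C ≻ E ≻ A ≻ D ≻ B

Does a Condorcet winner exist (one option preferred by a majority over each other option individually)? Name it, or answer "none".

none

Checking pairwise contests:
A beats C 55–39.
C beats E 49–45.
C beats B 81–13.
E beats A 55–39.
C beats D 65–29.
Every option loses at least one head-to-head, so there is no Condorcet winner.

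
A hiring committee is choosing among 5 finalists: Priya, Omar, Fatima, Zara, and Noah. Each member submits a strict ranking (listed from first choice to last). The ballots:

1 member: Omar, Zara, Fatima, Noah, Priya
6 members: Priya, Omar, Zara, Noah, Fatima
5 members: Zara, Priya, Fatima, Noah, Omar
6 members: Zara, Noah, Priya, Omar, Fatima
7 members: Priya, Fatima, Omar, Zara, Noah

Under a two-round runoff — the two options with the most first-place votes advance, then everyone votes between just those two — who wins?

Round 1 first-place votes: Priya 13, Omar 1, Fatima 0, Zara 11, Noah 0.
Priya and Zara advance.
Runoff: Priya is preferred to Zara by 13 voters; Zara by 12.
Priya wins the runoff.

Priya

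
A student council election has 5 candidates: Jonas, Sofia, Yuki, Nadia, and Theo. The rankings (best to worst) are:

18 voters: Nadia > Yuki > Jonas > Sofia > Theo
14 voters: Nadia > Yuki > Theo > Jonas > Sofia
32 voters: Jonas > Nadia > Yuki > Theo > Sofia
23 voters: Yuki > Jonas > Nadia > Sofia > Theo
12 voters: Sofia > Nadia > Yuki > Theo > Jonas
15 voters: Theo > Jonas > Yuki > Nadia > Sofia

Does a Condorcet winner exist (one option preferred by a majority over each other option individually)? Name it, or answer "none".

none

Checking pairwise contests:
Yuki beats Jonas 67–47.
Jonas beats Sofia 102–12.
Nadia beats Yuki 76–38.
Jonas beats Nadia 70–44.
Jonas beats Theo 73–41.
Every option loses at least one head-to-head, so there is no Condorcet winner.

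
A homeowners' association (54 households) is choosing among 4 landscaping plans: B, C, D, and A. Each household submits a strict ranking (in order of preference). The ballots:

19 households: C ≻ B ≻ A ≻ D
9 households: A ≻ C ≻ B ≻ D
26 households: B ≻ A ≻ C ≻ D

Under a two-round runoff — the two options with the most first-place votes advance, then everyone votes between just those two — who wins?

C

Round 1 first-place votes: B 26, C 19, D 0, A 9.
B and C advance.
Runoff: B is preferred to C by 26 voters; C by 28.
C wins the runoff.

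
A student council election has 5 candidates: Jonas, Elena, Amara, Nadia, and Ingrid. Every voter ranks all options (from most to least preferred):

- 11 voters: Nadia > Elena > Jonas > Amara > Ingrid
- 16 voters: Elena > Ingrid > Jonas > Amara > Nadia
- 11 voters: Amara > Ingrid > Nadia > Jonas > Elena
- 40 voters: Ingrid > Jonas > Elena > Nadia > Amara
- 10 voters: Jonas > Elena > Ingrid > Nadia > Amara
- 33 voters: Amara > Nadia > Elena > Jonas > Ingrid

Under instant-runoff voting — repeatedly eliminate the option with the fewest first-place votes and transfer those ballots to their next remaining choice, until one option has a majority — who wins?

Ingrid

Round 1: Jonas 10, Elena 16, Amara 44, Nadia 11, Ingrid 40. Eliminate Jonas.
Round 2: Elena 26, Amara 44, Nadia 11, Ingrid 40. Eliminate Nadia.
Round 3: Elena 37, Amara 44, Ingrid 40. Eliminate Elena.
Round 4: Amara 55, Ingrid 66. Ingrid has a majority.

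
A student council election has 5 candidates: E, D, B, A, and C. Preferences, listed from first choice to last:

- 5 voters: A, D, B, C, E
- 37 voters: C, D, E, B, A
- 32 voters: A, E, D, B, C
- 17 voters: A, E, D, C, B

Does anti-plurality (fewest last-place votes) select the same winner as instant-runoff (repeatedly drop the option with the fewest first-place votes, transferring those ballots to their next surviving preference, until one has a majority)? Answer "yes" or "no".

Anti-plurality — last-place votes: E 5, D 0, B 17, A 37, C 32. Winner: D.
Instant-runoff — R1 E 0, D 0, B 0, A 54, C 37 (A winner). Winner: A.
The two methods disagree.

no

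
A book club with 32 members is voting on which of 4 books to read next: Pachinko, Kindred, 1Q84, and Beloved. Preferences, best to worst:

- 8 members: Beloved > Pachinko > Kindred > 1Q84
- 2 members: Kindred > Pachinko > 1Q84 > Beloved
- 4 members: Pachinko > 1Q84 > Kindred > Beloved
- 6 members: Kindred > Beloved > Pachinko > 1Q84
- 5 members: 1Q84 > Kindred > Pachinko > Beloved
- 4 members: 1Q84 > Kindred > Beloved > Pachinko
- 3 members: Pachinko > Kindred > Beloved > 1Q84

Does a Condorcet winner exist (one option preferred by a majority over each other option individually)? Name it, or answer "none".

Kindred vs Pachinko: 17–15 for Kindred.
Kindred vs 1Q84: 19–13 for Kindred.
Kindred vs Beloved: 24–8 for Kindred.
Kindred beats every other option head-to-head.

Kindred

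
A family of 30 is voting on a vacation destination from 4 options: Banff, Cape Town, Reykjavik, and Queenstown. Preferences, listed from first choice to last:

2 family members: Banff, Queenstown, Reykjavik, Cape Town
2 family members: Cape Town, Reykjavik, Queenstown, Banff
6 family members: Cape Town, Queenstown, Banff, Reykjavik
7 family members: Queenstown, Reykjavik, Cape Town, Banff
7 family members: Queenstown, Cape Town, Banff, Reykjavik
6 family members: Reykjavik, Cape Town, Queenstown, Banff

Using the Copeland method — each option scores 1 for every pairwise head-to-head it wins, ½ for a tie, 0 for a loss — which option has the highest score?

Banff: ties Reykjavik; loses to Cape Town and Queenstown → score 0.5.
Cape Town: beats Banff; ties Reykjavik; loses to Queenstown → score 1.5.
Reykjavik: ties Banff and Cape Town; loses to Queenstown → score 1.
Queenstown: beats Banff, Cape Town, and Reykjavik → score 3.
Queenstown has the best pairwise record.

Queenstown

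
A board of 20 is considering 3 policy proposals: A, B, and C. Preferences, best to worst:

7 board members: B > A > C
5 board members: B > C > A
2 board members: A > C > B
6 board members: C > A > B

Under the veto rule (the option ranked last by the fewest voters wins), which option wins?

A

Last-place votes: A 5, B 8, C 7.
A is ranked last by the fewest voters, so A wins.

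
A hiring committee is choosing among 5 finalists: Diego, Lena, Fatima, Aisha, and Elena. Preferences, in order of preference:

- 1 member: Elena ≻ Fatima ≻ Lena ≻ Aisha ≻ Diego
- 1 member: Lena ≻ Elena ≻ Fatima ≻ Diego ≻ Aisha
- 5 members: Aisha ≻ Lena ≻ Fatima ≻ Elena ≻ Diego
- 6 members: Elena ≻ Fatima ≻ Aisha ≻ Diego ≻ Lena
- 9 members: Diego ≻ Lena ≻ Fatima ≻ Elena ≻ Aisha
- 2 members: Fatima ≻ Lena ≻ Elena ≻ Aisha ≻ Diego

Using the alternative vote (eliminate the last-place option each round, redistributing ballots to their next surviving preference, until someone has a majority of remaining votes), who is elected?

Round 1: Diego 9, Lena 1, Fatima 2, Aisha 5, Elena 7. Eliminate Lena.
Round 2: Diego 9, Fatima 2, Aisha 5, Elena 8. Eliminate Fatima.
Round 3: Diego 9, Aisha 5, Elena 10. Eliminate Aisha.
Round 4: Diego 9, Elena 15. Elena has a majority.

Elena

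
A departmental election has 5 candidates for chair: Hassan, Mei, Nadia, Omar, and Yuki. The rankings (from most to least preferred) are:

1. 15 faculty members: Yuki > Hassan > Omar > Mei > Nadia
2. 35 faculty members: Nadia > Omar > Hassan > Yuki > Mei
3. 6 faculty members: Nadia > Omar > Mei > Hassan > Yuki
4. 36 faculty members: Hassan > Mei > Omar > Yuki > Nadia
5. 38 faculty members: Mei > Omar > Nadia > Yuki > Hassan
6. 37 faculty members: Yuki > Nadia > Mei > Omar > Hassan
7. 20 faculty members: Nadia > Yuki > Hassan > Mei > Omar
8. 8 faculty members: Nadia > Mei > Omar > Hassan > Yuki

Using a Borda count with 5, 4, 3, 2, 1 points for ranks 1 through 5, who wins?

Hassan: 15·4 + 35·3 + 6·2 + 36·5 + 38·1 + 37·1 + 20·3 + 8·2 = 508
Mei: 15·2 + 35·1 + 6·3 + 36·4 + 38·5 + 37·3 + 20·2 + 8·4 = 600
Nadia: 15·1 + 35·5 + 6·5 + 36·1 + 38·3 + 37·4 + 20·5 + 8·5 = 658
Omar: 15·3 + 35·4 + 6·4 + 36·3 + 38·4 + 37·2 + 20·1 + 8·3 = 587
Yuki: 15·5 + 35·2 + 6·1 + 36·2 + 38·2 + 37·5 + 20·4 + 8·1 = 572
Nadia has the highest Borda score (658).

Nadia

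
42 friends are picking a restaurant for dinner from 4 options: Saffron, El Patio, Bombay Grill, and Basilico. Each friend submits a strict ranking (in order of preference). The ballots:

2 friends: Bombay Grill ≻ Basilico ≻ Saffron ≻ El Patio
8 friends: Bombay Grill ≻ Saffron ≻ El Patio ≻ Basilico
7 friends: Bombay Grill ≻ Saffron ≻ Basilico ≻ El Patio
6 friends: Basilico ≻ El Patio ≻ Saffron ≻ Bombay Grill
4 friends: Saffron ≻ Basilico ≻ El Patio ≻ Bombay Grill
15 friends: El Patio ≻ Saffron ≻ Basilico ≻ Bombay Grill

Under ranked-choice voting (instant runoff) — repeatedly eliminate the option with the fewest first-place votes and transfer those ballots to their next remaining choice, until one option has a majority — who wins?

El Patio

Round 1: Saffron 4, El Patio 15, Bombay Grill 17, Basilico 6. Eliminate Saffron.
Round 2: El Patio 15, Bombay Grill 17, Basilico 10. Eliminate Basilico.
Round 3: El Patio 25, Bombay Grill 17. El Patio has a majority.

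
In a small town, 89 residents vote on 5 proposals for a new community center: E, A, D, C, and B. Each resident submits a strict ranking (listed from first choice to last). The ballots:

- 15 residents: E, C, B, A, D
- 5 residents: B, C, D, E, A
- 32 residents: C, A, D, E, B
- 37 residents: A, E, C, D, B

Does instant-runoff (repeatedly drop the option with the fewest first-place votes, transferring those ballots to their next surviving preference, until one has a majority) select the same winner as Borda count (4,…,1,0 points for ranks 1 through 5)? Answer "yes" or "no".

Instant-runoff — R1 E 15, A 37, D 0, C 32, B 5 (D out); R2 E 15, A 37, C 32, B 5 (B out); R3 E 15, A 37, C 37 (E out); R4 A 37, C 52 (C winner). Winner: C.
Borda — scores: E 208, A 259, D 111, C 262, B 50. Winner: C.
The two methods agree.

yes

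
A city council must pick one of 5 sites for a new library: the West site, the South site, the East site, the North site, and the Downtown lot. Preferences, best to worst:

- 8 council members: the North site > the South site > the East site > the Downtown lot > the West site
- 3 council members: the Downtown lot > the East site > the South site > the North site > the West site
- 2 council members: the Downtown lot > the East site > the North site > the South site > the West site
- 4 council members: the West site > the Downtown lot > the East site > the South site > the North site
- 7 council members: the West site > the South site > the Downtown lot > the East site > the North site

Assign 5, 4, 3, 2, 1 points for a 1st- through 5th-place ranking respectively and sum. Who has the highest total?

the South site

the West site: 8·1 + 3·1 + 2·1 + 4·5 + 7·5 = 68
the South site: 8·4 + 3·3 + 2·2 + 4·2 + 7·4 = 81
the East site: 8·3 + 3·4 + 2·4 + 4·3 + 7·2 = 70
the North site: 8·5 + 3·2 + 2·3 + 4·1 + 7·1 = 63
the Downtown lot: 8·2 + 3·5 + 2·5 + 4·4 + 7·3 = 78
the South site has the highest Borda score (81).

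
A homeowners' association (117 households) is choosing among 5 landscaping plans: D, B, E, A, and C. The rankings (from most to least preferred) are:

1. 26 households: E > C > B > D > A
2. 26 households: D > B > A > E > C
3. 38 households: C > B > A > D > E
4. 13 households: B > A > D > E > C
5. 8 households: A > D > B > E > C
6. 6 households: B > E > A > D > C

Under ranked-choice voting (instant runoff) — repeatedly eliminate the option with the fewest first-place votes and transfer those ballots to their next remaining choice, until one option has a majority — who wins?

C

Round 1: D 26, B 19, E 26, A 8, C 38. Eliminate A.
Round 2: D 34, B 19, E 26, C 38. Eliminate B.
Round 3: D 47, E 32, C 38. Eliminate E.
Round 4: D 53, C 64. C has a majority.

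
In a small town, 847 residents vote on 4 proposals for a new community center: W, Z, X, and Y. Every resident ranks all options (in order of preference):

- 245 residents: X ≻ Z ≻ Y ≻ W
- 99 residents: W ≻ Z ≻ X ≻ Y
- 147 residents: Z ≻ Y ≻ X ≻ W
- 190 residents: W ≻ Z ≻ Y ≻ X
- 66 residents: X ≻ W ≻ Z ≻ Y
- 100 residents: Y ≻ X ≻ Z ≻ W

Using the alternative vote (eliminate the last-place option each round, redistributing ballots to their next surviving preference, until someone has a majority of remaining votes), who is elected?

Round 1: W 289, Z 147, X 311, Y 100. Eliminate Y.
Round 2: W 289, Z 147, X 411. Eliminate Z.
Round 3: W 289, X 558. X has a majority.

X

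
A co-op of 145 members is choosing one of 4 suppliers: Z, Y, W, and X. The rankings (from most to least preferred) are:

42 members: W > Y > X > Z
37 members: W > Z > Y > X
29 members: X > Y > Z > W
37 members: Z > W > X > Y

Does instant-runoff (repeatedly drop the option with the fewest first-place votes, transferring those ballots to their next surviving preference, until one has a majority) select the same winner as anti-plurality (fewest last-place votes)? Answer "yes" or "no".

Instant-runoff — R1 Z 37, Y 0, W 79, X 29 (W winner). Winner: W.
Anti-plurality — last-place votes: Z 42, Y 37, W 29, X 37. Winner: W.
The two methods agree.

yes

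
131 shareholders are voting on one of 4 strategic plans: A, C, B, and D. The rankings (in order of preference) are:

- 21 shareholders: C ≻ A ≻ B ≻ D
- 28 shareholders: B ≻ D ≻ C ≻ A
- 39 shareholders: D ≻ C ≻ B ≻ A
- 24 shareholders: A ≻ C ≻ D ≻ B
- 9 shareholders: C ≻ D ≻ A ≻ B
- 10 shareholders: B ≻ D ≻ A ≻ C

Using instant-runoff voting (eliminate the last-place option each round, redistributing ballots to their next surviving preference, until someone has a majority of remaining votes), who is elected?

D

Round 1: A 24, C 30, B 38, D 39. Eliminate A.
Round 2: C 54, B 38, D 39. Eliminate B.
Round 3: C 54, D 77. D has a majority.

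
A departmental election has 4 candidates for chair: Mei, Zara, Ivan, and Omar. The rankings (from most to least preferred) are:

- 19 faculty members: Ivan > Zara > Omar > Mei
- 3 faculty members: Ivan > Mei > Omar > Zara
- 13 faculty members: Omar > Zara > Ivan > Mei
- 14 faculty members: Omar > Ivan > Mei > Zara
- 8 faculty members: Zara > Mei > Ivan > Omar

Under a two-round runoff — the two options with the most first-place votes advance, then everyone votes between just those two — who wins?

Round 1 first-place votes: Mei 0, Zara 8, Ivan 22, Omar 27.
Omar and Ivan advance.
Runoff: Omar is preferred to Ivan by 27 voters; Ivan by 30.
Ivan wins the runoff.

Ivan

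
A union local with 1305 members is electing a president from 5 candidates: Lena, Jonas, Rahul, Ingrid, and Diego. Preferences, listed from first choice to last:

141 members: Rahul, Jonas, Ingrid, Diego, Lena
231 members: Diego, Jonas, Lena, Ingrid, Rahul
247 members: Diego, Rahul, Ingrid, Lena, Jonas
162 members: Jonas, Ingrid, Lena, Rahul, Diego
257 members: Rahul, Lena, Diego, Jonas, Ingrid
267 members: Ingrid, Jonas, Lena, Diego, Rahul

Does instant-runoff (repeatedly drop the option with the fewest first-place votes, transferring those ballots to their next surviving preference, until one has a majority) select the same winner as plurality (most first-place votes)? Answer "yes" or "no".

Instant-runoff — R1 Lena 0, Jonas 162, Rahul 398, Ingrid 267, Diego 478 (Lena out); R2 Jonas 162, Rahul 398, Ingrid 267, Diego 478 (Jonas out); R3 Rahul 398, Ingrid 429, Diego 478 (Rahul out); R4 Ingrid 570, Diego 735 (Diego winner). Winner: Diego.
Plurality — first-place votes: Lena 0, Jonas 162, Rahul 398, Ingrid 267, Diego 478. Winner: Diego.
The two methods agree.

yes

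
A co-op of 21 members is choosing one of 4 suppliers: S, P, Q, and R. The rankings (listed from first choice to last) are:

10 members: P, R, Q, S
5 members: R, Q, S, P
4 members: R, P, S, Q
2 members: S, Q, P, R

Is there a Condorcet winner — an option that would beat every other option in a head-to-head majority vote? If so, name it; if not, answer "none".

P

P vs S: 14–7 for P.
P vs Q: 14–7 for P.
P vs R: 12–9 for P.
P beats every other option head-to-head.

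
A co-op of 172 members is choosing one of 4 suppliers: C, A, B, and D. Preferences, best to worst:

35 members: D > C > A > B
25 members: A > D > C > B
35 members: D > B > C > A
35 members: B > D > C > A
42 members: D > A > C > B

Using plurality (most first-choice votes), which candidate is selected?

First-place votes: C 0, A 25, B 35, D 112.
D has the most first-place votes.

D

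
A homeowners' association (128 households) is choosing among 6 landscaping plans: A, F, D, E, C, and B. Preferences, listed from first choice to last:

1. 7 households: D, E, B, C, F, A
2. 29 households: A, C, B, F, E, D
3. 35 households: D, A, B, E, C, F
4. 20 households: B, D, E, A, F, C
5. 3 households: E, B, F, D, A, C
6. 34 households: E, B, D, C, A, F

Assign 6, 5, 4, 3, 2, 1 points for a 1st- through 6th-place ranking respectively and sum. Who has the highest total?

B

A: 7·1 + 29·6 + 35·5 + 20·3 + 3·2 + 34·2 = 490
F: 7·2 + 29·3 + 35·1 + 20·2 + 3·4 + 34·1 = 222
D: 7·6 + 29·1 + 35·6 + 20·5 + 3·3 + 34·4 = 526
E: 7·5 + 29·2 + 35·3 + 20·4 + 3·6 + 34·6 = 500
C: 7·3 + 29·5 + 35·2 + 20·1 + 3·1 + 34·3 = 361
B: 7·4 + 29·4 + 35·4 + 20·6 + 3·5 + 34·5 = 589
B has the highest Borda score (589).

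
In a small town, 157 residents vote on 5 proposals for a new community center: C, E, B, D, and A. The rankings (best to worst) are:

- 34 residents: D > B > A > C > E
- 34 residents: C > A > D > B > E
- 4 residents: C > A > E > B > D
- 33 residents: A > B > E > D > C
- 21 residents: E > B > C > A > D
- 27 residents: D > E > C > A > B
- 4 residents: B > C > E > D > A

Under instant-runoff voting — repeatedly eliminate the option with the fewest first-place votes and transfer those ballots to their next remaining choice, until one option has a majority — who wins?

Round 1: C 38, E 21, B 4, D 61, A 33. Eliminate B.
Round 2: C 42, E 21, D 61, A 33. Eliminate E.
Round 3: C 63, D 61, A 33. Eliminate A.
Round 4: C 63, D 94. D has a majority.

D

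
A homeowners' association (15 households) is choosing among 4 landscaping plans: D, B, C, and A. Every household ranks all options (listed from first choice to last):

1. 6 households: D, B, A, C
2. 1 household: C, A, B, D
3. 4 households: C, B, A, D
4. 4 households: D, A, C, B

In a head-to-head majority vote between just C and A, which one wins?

Voters preferring C to A: 5; preferring A to C: 10.
A wins the head-to-head.

A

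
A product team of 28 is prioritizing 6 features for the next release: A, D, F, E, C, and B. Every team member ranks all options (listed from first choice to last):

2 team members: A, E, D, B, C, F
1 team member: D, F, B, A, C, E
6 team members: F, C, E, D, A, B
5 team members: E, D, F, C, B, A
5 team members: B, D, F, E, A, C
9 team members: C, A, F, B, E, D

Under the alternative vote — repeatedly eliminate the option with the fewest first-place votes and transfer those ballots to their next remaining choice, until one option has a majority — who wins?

F

Round 1: A 2, D 1, F 6, E 5, C 9, B 5. Eliminate D.
Round 2: A 2, F 7, E 5, C 9, B 5. Eliminate A.
Round 3: F 7, E 7, C 9, B 5. Eliminate B.
Round 4: F 12, E 7, C 9. Eliminate E.
Round 5: F 17, C 11. F has a majority.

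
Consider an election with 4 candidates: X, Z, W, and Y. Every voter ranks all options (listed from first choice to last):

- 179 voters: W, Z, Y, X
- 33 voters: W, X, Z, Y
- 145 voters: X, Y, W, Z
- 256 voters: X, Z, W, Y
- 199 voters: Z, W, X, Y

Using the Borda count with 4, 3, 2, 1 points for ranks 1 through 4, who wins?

X: 179·1 + 33·3 + 145·4 + 256·4 + 199·2 = 2280
Z: 179·3 + 33·2 + 145·1 + 256·3 + 199·4 = 2312
W: 179·4 + 33·4 + 145·2 + 256·2 + 199·3 = 2247
Y: 179·2 + 33·1 + 145·3 + 256·1 + 199·1 = 1281
Z has the highest Borda score (2312).

Z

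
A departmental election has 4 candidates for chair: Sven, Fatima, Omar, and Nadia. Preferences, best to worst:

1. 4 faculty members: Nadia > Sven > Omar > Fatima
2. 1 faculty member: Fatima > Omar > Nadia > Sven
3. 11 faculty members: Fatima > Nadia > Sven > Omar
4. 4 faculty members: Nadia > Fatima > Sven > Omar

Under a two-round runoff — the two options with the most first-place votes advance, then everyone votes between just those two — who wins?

Round 1 first-place votes: Sven 0, Fatima 12, Omar 0, Nadia 8.
Fatima and Nadia advance.
Runoff: Fatima is preferred to Nadia by 12 voters; Nadia by 8.
Fatima wins the runoff.

Fatima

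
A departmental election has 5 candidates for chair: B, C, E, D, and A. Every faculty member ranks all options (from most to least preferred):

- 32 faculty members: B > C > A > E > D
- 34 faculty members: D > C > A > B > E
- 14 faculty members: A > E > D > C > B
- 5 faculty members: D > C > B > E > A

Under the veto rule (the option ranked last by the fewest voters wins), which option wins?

C

Last-place votes: B 14, C 0, E 34, D 32, A 5.
C is ranked last by the fewest voters, so C wins.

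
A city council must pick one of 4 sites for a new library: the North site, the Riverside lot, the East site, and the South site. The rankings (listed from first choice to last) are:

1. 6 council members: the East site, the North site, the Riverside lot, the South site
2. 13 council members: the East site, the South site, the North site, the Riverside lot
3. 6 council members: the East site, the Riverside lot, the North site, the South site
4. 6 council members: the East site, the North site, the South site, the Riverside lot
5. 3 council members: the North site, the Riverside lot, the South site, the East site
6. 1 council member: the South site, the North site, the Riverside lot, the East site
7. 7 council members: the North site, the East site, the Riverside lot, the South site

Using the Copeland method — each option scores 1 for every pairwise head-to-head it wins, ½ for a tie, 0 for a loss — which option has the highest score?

the North site: beats the Riverside lot and the South site; loses to the East site → score 2.
the Riverside lot: beats the South site; loses to the North site and the East site → score 1.
the East site: beats the North site, the Riverside lot, and the South site → score 3.
the South site: loses to the North site, the Riverside lot, and the East site → score 0.
the East site has the best pairwise record.

the East site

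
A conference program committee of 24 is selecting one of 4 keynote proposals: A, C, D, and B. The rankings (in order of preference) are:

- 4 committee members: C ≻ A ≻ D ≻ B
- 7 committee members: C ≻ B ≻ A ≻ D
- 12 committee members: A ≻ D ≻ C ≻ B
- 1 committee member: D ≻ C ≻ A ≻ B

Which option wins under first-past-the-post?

A

First-place votes: A 12, C 11, D 1, B 0.
A has the most first-place votes.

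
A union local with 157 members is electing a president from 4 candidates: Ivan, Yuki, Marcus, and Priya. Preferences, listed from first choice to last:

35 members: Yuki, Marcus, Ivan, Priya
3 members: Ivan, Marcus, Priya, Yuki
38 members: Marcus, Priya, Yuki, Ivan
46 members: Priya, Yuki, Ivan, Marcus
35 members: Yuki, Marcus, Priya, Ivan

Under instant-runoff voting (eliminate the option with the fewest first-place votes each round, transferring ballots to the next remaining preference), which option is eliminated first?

Ivan

Round 1: Ivan 3, Yuki 70, Marcus 38, Priya 46. Eliminate Ivan.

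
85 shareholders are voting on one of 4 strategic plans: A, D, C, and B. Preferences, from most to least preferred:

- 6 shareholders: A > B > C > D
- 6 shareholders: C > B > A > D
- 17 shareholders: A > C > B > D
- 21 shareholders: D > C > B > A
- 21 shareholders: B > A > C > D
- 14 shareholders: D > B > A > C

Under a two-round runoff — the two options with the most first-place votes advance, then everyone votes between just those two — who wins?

Round 1 first-place votes: A 23, D 35, C 6, B 21.
D and A advance.
Runoff: D is preferred to A by 35 voters; A by 50.
A wins the runoff.

A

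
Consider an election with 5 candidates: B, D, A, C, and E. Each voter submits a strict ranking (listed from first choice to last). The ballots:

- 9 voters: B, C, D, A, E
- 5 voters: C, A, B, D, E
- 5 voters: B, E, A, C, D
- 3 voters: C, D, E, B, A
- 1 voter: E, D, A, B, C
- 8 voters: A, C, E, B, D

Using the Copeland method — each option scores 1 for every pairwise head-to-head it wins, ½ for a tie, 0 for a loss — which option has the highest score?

C

B: beats D, A, and E; loses to C → score 3.
D: beats E; loses to B, A, and C → score 1.
A: beats D and E; loses to B and C → score 2.
C: beats B, D, A, and E → score 4.
E: loses to B, D, A, and C → score 0.
C has the best pairwise record.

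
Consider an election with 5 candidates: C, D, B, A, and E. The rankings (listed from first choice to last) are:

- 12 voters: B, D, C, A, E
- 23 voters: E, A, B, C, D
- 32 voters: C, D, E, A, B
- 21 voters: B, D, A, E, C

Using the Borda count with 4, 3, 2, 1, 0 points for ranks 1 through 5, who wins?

C: 12·2 + 23·1 + 32·4 + 21·0 = 175
D: 12·3 + 23·0 + 32·3 + 21·3 = 195
B: 12·4 + 23·2 + 32·0 + 21·4 = 178
A: 12·1 + 23·3 + 32·1 + 21·2 = 155
E: 12·0 + 23·4 + 32·2 + 21·1 = 177
D has the highest Borda score (195).

D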